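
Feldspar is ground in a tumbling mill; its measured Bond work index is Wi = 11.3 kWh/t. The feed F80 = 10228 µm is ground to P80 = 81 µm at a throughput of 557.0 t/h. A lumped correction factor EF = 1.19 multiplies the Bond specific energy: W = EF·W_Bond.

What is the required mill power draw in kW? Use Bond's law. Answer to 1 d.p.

W = 10 Wi (1/√P80 − 1/√F80)  [Bond]
W = 10·11.3·(1/√81 − 1/√10228) = 10·11.3·(0.101223) = 11.4382 kWh/t
Corrected W = EF·W_Bond = 1.19·11.4382 = 13.6115 kWh/t
P_mill = W·ṁ = 13.6115·557.0 = 7581.6 kW

P = 7581.6 kW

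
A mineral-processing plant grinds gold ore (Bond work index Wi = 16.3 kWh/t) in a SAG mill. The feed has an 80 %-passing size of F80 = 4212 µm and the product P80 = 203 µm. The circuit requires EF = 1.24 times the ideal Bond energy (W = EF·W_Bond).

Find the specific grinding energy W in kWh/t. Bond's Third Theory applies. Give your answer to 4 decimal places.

W = 10 Wi (1/√P80 − 1/√F80)  [Bond]
1/√203 = 0.070186;  1/√4212 = 0.015408
W = 10·16.3·(0.070186 − 0.015408) = 8.9288 kWh/t
Corrected W = EF·W_Bond = 1.24·8.9288 = 11.0717 kWh/t

W = 11.0717 kWh/t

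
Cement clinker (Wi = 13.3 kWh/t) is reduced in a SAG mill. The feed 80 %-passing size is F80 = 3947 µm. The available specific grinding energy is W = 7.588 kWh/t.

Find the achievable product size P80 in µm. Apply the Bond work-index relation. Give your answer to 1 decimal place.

Bond: W = 10·Wi·(1/√P80 − 1/√F80)
⇒ 1/√P80 = W/(10 Wi) + 1/√F80
  = 7.5880/(10·13.3) + 1/√3947 = 0.057053 + 0.015917 = 0.072970
P80 = (1/0.072970)² = 13.7043² = 187.81 µm

P80 = 187.8 µm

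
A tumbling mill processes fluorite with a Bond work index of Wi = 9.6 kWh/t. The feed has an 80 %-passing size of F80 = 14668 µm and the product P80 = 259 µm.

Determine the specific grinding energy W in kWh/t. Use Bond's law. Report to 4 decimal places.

W = 5.1725 kWh/t

W = 10·Wi·(P80^(-½) − F80^(-½))
1/√259 = 0.062137;  1/√14668 = 0.008257
W = 10·9.6·(0.062137 − 0.008257) = 5.1725 kWh/t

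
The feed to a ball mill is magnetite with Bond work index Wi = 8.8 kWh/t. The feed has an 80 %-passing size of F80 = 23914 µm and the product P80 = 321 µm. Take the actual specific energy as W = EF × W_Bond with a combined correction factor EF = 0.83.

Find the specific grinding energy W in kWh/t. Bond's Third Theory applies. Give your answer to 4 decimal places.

W = 3.6044 kWh/t

W_Bond = 10·Wi·(1/√P₈₀ − 1/√F₈₀)
1/√321 = 0.055815;  1/√23914 = 0.006467
W = 10·8.8·(0.055815 − 0.006467) = 4.3426 kWh/t
Corrected W = EF·W_Bond = 0.83·4.3426 = 3.6044 kWh/t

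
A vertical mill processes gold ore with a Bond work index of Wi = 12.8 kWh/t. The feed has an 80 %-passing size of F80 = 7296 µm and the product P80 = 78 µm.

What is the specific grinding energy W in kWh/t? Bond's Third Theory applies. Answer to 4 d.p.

W = 12.9946 kWh/t

W = 10 Wi (1/√P80 − 1/√F80)  [Bond]
1/√78 = 0.113228;  1/√7296 = 0.011707
W = 10·12.8·(0.113228 − 0.011707) = 12.9946 kWh/t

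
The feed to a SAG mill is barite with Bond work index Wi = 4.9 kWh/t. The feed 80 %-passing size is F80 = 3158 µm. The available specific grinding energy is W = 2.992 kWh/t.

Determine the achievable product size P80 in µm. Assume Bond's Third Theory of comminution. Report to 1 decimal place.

P80 = 160.8 µm

W_Bond = 10·Wi·(1/√P₈₀ − 1/√F₈₀)
1/√P80 = 1/√F80 + W/(10·Wi)
  = 2.9920/(10·4.9) + 1/√3158 = 0.061061 + 0.017795 = 0.078856
P80 = (1/0.078856)² = 12.6813² = 160.82 µm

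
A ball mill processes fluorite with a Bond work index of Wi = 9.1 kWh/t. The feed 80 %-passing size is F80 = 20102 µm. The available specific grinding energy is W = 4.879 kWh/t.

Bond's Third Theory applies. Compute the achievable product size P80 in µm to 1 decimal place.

P80 = 271.7 µm

W_Bond = 10·Wi·(1/√P₈₀ − 1/√F₈₀)
P80^-0.5 = F80^-0.5 + W/(10 Wi)
  = 4.8790/(10·9.1) + 1/√20102 = 0.053615 + 0.007053 = 0.060668
P80 = (1/0.060668)² = 16.4830² = 271.69 µm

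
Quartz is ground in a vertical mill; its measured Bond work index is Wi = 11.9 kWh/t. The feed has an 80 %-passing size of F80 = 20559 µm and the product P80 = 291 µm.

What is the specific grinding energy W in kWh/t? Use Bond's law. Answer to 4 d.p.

W = 6.1460 kWh/t

W_Bond = 10·Wi·(1/√P₈₀ − 1/√F₈₀)
1/√291 = 0.058621;  1/√20559 = 0.006974
W = 10·11.9·(0.058621 − 0.006974) = 6.1460 kWh/t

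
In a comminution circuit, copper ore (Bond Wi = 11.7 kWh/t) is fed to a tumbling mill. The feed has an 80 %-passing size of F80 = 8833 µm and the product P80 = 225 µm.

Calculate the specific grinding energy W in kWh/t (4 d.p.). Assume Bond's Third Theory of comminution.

Bond: W = 10·Wi·(1/√P80 − 1/√F80)
1/√225 = 0.066667;  1/√8833 = 0.010640
W = 10·11.7·(0.066667 − 0.010640) = 6.5551 kWh/t

W = 6.5551 kWh/t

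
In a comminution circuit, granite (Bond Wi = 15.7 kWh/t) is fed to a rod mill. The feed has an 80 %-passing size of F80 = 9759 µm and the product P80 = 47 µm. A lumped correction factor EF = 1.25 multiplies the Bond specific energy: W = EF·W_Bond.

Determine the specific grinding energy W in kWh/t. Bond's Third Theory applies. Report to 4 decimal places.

W = 10·Wi·[P80^(−½) − F80^(−½)]
1/√47 = 0.145865;  1/√9759 = 0.010123
W = 10·15.7·(0.145865 − 0.010123) = 21.3115 kWh/t
Corrected W = EF·W_Bond = 1.25·21.3115 = 26.6394 kWh/t

W = 26.6394 kWh/t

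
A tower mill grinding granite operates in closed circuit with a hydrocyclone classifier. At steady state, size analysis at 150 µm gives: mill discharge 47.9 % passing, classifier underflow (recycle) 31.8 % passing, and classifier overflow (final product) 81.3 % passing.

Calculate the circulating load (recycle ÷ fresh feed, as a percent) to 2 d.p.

Let r = R/F. Size balance at 150 µm:
(1+r)d = ru + o → r = (o−d)/(d−u)
r = (81.3 − 47.9)/(47.9 − 31.8) = 33.4/16.1 = 2.0745
CL = 100·r = 207.45 %

CL = 207.45 %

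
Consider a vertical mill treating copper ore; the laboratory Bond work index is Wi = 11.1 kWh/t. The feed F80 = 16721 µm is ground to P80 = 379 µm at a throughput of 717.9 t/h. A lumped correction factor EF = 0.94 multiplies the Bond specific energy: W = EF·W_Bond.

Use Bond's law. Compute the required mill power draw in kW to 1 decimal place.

W = 10·Wi·(P80^(-½) − F80^(-½))
W = 10·11.1·(1/√379 − 1/√16721) = 10·11.1·(0.043633) = 4.8433 kWh/t
W_actual = 0.94 × 4.8433 = 4.5527 kWh/t
Mill draw = 4.5527 × 717.9 = 3268.4 kW

P = 3268.4 kW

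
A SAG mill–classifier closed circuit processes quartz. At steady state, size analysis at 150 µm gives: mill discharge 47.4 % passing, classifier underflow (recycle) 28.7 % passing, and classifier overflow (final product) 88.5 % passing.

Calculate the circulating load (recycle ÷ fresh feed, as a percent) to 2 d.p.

Mass balance on the −150 µm fraction:
(1+r)d = ru + o → r = (o−d)/(d−u)
r = (88.5 − 47.4)/(47.4 − 28.7) = 41.1/18.7 = 2.1979
CL = 100·r = 219.79 %

CL = 219.79 %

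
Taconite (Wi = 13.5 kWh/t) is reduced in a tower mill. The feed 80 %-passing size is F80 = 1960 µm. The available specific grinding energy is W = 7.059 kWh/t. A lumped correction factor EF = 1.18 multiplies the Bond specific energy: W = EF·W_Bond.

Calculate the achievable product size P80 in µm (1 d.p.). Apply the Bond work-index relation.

P80 = 223.4 µm

Bond: W = 10·Wi·(1/√P80 − 1/√F80)
W_Bond = W / EF = 7.059 / 1.18 = 5.9822 kWh/t
1/√P80 = 1/√F80 + W_Bond/(10·Wi)
  = 5.9822/(10·13.5) + 1/√1960 = 0.044313 + 0.022588 = 0.066900
P80 = (1/0.066900)² = 14.9476² = 223.43 µm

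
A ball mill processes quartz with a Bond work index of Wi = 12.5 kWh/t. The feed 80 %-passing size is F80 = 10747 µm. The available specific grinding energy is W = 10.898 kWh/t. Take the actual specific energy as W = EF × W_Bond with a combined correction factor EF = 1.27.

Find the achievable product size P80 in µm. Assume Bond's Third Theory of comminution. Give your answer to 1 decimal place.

P80 = 163.1 µm

W = 10 Wi / √P80 − 10 Wi / √F80
W_Bond = W / EF = 10.898 / 1.27 = 8.5811 kWh/t
1/√P80 = 1/√F80 + W_Bond/(10·Wi)
  = 8.5811/(10·12.5) + 1/√10747 = 0.068649 + 0.009646 = 0.078295
P80 = (1/0.078295)² = 12.7722² = 163.13 µm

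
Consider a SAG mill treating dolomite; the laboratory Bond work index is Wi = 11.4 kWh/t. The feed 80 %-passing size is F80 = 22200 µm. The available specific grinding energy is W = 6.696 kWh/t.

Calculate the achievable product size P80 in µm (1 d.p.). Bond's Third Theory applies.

W = 10·Wi·[P80^(−½) − F80^(−½)]
P80^(−½) = W/(10 Wi) + F80^(−½)
  = 6.6960/(10·11.4) + 1/√22200 = 0.058737 + 0.006712 = 0.065448
P80 = (1/0.065448)² = 15.2792² = 233.45 µm

P80 = 233.5 µm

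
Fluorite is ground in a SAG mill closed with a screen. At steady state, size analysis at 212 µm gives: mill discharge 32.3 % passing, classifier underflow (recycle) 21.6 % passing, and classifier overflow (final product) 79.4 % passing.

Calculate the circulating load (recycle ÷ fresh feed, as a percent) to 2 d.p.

CL = 440.19 %

Balance %-passing 212 µm (r = R/F):
(1+r)·d = r·u + o ⇒ r = (o−d)/(d−u)
r = (79.4 − 32.3)/(32.3 − 21.6) = 47.1/10.7 = 4.4019
CL = 100·r = 440.19 %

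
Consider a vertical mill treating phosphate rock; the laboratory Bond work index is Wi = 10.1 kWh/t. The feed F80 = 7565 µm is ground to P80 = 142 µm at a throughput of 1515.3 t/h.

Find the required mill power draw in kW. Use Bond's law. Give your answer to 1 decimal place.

P = 11083.7 kW

W = 10 Wi (P80^-0.5 − F80^-0.5)
W = 10·10.1·(1/√142 − 1/√7565) = 10·10.1·(0.072421) = 7.3145 kWh/t
Power = W × throughput = 7.3145 kWh/t × 1515.3 t/h = 11083.7 kW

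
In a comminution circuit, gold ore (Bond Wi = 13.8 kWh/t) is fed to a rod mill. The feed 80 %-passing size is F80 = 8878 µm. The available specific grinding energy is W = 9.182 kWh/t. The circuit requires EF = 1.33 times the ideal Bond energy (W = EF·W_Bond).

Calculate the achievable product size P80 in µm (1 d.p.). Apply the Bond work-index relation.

P80 = 271.9 µm

W = 10·Wi·[P80^(−½) − F80^(−½)]
W_Bond = W / EF = 9.182 / 1.33 = 6.9038 kWh/t
1/√P80 = 1/√F80 + W_Bond/(10·Wi)
  = 6.9038/(10·13.8) + 1/√8878 = 0.050027 + 0.010613 = 0.060640
P80 = (1/0.060640)² = 16.4907² = 271.94 µm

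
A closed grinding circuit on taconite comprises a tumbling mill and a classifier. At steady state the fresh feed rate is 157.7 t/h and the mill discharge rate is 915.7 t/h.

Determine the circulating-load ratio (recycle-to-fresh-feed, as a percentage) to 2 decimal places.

CL = 480.66 %

Mill node: discharge = fresh + recycle.
R = M − F = 915.7 − 157.7 = 758.0 t/h
CL = 100·R/F = 100·758.0/157.7 = 480.66 %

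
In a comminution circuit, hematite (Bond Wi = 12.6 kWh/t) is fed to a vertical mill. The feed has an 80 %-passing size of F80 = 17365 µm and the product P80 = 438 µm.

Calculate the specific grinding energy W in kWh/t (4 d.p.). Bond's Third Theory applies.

W = 10 Wi / √P80 − 10 Wi / √F80
1/√438 = 0.047782;  1/√17365 = 0.007589
W = 10·12.6·(0.047782 − 0.007589) = 5.0643 kWh/t

W = 5.0643 kWh/t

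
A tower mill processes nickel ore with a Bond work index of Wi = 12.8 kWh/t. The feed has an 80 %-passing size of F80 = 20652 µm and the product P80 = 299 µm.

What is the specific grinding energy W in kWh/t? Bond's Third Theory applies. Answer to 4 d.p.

W = 6.5117 kWh/t

W = 10 Wi / √P80 − 10 Wi / √F80
1/√299 = 0.057831;  1/√20652 = 0.006959
W = 10·12.8·(0.057831 − 0.006959) = 6.5117 kWh/t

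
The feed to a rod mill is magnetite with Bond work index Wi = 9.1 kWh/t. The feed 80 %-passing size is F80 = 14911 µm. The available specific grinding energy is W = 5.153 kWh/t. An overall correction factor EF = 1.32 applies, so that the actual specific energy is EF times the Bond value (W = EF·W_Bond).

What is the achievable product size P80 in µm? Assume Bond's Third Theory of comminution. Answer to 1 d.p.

P80 = 383.1 µm

W = 10 Wi / √P80 − 10 Wi / √F80
W_Bond = W / EF = 5.153 / 1.32 = 3.9038 kWh/t
⇒ 1/√P80 = W_Bond/(10·Wi) + 1/√F80
  = 3.9038/(10·9.1) + 1/√14911 = 0.042899 + 0.008189 = 0.051088
P80 = (1/0.051088)² = 19.5740² = 383.14 µm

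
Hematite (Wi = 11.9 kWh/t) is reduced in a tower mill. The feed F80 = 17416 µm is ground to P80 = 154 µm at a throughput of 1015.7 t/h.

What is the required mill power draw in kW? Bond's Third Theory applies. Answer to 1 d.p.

W = 10 Wi / √P80 − 10 Wi / √F80
W = 10·11.9·(1/√154 − 1/√17416) = 10·11.9·(0.073005) = 8.6876 kWh/t
P = W·T = 8.6876·1015.7 = 8824.0 kW

P = 8824.0 kW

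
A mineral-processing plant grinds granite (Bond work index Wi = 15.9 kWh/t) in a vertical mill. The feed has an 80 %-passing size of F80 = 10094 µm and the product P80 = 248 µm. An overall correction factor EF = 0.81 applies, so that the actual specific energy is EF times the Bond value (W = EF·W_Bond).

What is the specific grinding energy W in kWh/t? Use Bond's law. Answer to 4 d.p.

Bond:  W = 10 Wi (1/√P − 1/√F)
1/√248 = 0.063500;  1/√10094 = 0.009953
W = 10·15.9·(0.063500 − 0.009953) = 8.5139 kWh/t
W_actual = 0.81 × 8.5139 = 6.8963 kWh/t

W = 6.8963 kWh/t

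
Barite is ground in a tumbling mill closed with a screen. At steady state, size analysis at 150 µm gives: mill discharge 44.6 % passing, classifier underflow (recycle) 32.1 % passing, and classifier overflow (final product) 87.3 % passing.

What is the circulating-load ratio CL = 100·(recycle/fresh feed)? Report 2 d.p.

Balance %-passing 150 µm (r = R/F):
(1+r)·d = r·u + o ⇒ r = (o−d)/(d−u)
r = (87.3 − 44.6)/(44.6 − 32.1) = 42.7/12.5 = 3.4160
CL = 100·r = 341.60 %

CL = 341.60 %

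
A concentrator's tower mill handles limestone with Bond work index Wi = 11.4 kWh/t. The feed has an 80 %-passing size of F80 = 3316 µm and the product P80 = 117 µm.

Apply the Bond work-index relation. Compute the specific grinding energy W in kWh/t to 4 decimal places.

W = 10 Wi / √P80 − 10 Wi / √F80
1/√117 = 0.092450;  1/√3316 = 0.017366
W = 10·11.4·(0.092450 − 0.017366) = 8.5596 kWh/t

W = 8.5596 kWh/t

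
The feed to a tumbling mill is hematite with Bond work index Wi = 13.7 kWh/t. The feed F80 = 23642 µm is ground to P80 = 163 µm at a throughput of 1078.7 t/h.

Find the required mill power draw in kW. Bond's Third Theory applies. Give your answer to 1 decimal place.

P = 10614.0 kW

W = 10·Wi·[P80^(−½) − F80^(−½)]
W = 10·13.7·(1/√163 − 1/√23642) = 10·13.7·(0.071822) = 9.8397 kWh/t
P_mill = W·ṁ = 9.8397·1078.7 = 10614.0 kW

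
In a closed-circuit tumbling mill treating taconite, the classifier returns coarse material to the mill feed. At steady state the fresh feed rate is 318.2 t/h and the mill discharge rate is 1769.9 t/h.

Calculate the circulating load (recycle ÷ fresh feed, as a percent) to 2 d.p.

M = F + R at steady state, so:
R = M − F = 1769.9 − 318.2 = 1451.7 t/h
CL = 100·R/F = 100·1451.7/318.2 = 456.22 %

CL = 456.22 %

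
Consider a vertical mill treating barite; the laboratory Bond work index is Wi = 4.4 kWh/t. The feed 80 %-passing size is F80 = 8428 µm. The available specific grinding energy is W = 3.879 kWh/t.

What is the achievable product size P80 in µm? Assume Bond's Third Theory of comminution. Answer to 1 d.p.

P80 = 101.9 µm

W = 10 Wi (1/√P80 − 1/√F80)  [Bond]
⇒ 1/√P80 = W/(10 Wi) + 1/√F80
  = 3.8790/(10·4.4) + 1/√8428 = 0.088159 + 0.010893 = 0.099052
P80 = (1/0.099052)² = 10.0957² = 101.92 µm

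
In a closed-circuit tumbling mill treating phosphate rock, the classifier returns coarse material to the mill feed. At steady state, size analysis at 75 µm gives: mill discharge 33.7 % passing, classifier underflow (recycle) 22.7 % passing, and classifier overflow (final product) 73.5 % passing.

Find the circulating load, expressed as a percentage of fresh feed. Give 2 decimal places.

Classifier node, passing 75 µm:
(1+r)d = ru + o → r = (o−d)/(d−u)
r = (73.5 − 33.7)/(33.7 − 22.7) = 39.8/11.0 = 3.6182
CL = 100·r = 361.82 %

CL = 361.82 %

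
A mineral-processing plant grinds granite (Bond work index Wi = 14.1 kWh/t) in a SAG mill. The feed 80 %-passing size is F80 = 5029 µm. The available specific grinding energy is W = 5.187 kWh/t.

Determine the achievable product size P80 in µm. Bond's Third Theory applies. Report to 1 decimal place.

P80 = 386.2 µm

Bond:  W = 10 Wi (1/√P − 1/√F)
P80^(−½) = W/(10 Wi) + F80^(−½)
  = 5.1870/(10·14.1) + 1/√5029 = 0.036787 + 0.014101 = 0.050889
P80 = (1/0.050889)² = 19.6508² = 386.15 µm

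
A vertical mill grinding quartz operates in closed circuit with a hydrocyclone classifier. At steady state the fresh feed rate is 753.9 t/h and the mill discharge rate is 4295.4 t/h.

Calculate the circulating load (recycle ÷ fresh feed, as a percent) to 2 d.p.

CL = 469.76 %

M = F + R at steady state, so:
R = M − F = 4295.4 − 753.9 = 3541.5 t/h
CL = 100·R/F = 100·3541.5/753.9 = 469.76 %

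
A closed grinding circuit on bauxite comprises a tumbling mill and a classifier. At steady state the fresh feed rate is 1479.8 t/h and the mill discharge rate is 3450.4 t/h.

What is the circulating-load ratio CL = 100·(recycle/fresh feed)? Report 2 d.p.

Discharge = new feed + return, hence
R = M − F = 3450.4 − 1479.8 = 1970.6 t/h
CL = 100·R/F = 100·1970.6/1479.8 = 133.17 %

CL = 133.17 %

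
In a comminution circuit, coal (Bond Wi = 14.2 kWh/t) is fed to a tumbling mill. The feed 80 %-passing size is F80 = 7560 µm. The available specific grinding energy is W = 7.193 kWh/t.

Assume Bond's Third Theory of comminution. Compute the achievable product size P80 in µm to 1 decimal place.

P80 = 258.8 µm

W = 10 Wi (1/√P80 − 1/√F80)  [Bond]
⇒ 1/√P80 = W/(10·Wi) + 1/√F80
  = 7.1930/(10·14.2) + 1/√7560 = 0.050655 + 0.011501 = 0.062156
P80 = (1/0.062156)² = 16.0885² = 258.84 µm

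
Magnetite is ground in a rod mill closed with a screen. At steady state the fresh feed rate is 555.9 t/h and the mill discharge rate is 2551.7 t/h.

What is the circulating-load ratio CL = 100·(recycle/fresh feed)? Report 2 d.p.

Mill node: discharge = fresh + recycle.
R = M − F = 2551.7 − 555.9 = 1995.8 t/h
CL = 100·R/F = 100·1995.8/555.9 = 359.02 %

CL = 359.02 %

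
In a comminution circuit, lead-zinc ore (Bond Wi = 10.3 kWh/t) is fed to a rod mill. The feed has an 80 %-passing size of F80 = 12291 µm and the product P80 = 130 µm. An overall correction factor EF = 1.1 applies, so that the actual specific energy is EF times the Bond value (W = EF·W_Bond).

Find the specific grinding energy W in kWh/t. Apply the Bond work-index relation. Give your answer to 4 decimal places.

Bond:  W = 10 Wi (1/√P − 1/√F)
1/√130 = 0.087706;  1/√12291 = 0.009020
W = 10·10.3·(0.087706 − 0.009020) = 8.1046 kWh/t
Apply correction: 8.1046 × 1.1 = 8.9151 kWh/t

W = 8.9151 kWh/t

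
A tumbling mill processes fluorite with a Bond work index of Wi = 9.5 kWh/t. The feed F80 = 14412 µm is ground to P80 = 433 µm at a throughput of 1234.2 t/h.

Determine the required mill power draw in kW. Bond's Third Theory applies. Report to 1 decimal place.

P = 4658.0 kW

W = 10 Wi / √P80 − 10 Wi / √F80
W = 10·9.5·(1/√433 − 1/√14412) = 10·9.5·(0.039727) = 3.7741 kWh/t
P = W·T = 3.7741·1234.2 = 4658.0 kW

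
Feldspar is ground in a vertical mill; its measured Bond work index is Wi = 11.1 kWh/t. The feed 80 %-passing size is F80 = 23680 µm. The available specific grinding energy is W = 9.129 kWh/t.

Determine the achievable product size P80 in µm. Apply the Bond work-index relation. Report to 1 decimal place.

W = 10·Wi·[P80^(−½) − F80^(−½)]
⇒ 1/√P80 = W/(10·Wi) + 1/√F80
  = 9.1290/(10·11.1) + 1/√23680 = 0.082243 + 0.006498 = 0.088742
P80 = (1/0.088742)² = 11.2687² = 126.98 µm

P80 = 127.0 µm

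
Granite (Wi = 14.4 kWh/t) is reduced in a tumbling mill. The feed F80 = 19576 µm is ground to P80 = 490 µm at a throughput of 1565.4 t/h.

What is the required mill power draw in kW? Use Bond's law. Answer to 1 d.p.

P = 8572.2 kW

W = 10·Wi·[P80^(−½) − F80^(−½)]
W = 10·14.4·(1/√490 − 1/√19576) = 10·14.4·(0.038028) = 5.4761 kWh/t
P_mill = W·ṁ = 5.4761·1565.4 = 8572.2 kW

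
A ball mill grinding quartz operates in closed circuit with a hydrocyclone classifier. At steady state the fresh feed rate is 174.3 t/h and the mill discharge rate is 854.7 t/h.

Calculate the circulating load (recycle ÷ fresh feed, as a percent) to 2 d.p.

Discharge = new feed + return, hence
R = M − F = 854.7 − 174.3 = 680.4 t/h
CL = 100·R/F = 100·680.4/174.3 = 390.36 %

CL = 390.36 %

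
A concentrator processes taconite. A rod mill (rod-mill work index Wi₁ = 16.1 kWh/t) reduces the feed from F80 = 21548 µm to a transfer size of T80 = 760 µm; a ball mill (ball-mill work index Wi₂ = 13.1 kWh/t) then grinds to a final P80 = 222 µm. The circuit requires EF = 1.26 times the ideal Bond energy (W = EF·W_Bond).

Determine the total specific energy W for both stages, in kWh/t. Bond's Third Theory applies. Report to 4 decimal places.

W = 10·Wi·(P80^(-½) − F80^(-½))
Stage 1 (21548→760 µm, Wi₁=16.1): W₁ = 10·16.1·(0.036274 − 0.006812) = 4.7433 kWh/t
Stage 2 (760→222 µm, Wi₂=13.1): W₂ = 10·13.1·(0.067116 − 0.036274) = 4.0403 kWh/t
W = W₁ + W₂ = 4.7433 + 4.0403 = 8.7836 kWh/t
Corrected W = EF·W_Bond = 1.26·8.7836 = 11.0673 kWh/t

W = 11.0673 kWh/t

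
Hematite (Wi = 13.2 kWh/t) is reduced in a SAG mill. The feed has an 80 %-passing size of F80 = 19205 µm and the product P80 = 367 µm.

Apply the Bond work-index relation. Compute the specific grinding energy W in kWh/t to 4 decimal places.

W = 5.9378 kWh/t

W = 10 Wi (P80^-0.5 − F80^-0.5)
1/√367 = 0.052200;  1/√19205 = 0.007216
W = 10·13.2·(0.052200 − 0.007216) = 5.9378 kWh/t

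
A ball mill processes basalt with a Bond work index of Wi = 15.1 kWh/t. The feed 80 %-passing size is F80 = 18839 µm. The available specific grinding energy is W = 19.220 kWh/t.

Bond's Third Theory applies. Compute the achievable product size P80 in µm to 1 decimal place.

Bond: W = 10·Wi·(1/√P80 − 1/√F80)
P80^(−½) = W/(10 Wi) + F80^(−½)
  = 19.2200/(10·15.1) + 1/√18839 = 0.127285 + 0.007286 = 0.134570
P80 = (1/0.134570)² = 7.4311² = 55.22 µm

P80 = 55.2 µm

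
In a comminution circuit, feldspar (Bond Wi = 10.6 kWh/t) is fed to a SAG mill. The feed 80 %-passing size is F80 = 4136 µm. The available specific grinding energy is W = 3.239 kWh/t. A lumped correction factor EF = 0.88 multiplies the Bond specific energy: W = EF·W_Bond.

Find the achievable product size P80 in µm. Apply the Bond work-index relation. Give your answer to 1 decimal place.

W_Bond = 10·Wi·(1/√P₈₀ − 1/√F₈₀)
W_Bond = W / EF = 3.239 / 0.88 = 3.6807 kWh/t
1/√P80 = 1/√F80 + W_Bond/(10·Wi)
  = 3.6807/(10·10.6) + 1/√4136 = 0.034723 + 0.015549 = 0.050273
P80 = (1/0.050273)² = 19.8915² = 395.67 µm

P80 = 395.7 µm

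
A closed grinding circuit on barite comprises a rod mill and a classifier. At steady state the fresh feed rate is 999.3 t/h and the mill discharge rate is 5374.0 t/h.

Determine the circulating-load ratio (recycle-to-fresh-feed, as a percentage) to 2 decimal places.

CL = 437.78 %

Mill node: discharge = fresh + recycle.
R = M − F = 5374.0 − 999.3 = 4374.7 t/h
CL = 100·R/F = 100·4374.7/999.3 = 437.78 %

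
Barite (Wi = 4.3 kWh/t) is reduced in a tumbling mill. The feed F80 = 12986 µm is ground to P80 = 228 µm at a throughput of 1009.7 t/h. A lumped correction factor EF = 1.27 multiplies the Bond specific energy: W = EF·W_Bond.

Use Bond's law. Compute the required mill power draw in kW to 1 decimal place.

W = 10 Wi (P80^-0.5 − F80^-0.5)
W = 10·4.3·(1/√228 − 1/√12986) = 10·4.3·(0.057451) = 2.4704 kWh/t
Apply correction: 2.4704 × 1.27 = 3.1374 kWh/t
Power = W × throughput = 3.1374 kWh/t × 1009.7 t/h = 3167.8 kW

P = 3167.8 kW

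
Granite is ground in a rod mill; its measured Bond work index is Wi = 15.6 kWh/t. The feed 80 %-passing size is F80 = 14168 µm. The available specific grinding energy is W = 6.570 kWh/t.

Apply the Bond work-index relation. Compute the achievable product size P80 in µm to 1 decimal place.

W = 10 Wi (P80^-0.5 − F80^-0.5)
⇒ 1/√P80 = W/(10·Wi) + 1/√F80
  = 6.5700/(10·15.6) + 1/√14168 = 0.042115 + 0.008401 = 0.050517
P80 = (1/0.050517)² = 19.7954² = 391.86 µm

P80 = 391.9 µm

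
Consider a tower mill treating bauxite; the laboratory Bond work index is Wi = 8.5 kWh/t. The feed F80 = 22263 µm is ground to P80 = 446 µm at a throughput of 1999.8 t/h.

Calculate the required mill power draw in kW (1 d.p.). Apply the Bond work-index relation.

P = 6909.7 kW

W = 10·Wi·[P80^(−½) − F80^(−½)]
W = 10·8.5·(1/√446 − 1/√22263) = 10·8.5·(0.040649) = 3.4552 kWh/t
Mill draw = 3.4552 × 1999.8 = 6909.7 kW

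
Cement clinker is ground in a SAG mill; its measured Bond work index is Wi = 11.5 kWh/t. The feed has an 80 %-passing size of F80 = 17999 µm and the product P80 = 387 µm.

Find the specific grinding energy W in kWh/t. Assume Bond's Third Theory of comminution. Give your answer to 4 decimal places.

W = 10·Wi·(P80^(-½) − F80^(-½))
1/√387 = 0.050833;  1/√17999 = 0.007454
W = 10·11.5·(0.050833 − 0.007454) = 4.9886 kWh/t

W = 4.9886 kWh/t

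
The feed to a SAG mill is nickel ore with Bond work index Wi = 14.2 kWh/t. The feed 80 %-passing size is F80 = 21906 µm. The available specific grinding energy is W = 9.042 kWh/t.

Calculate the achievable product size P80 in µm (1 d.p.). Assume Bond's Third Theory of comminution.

P80 = 201.6 µm

W = 10·Wi·[P80^(−½) − F80^(−½)]
⇒ 1/√P80 = W/(10·Wi) + 1/√F80
  = 9.0420/(10·14.2) + 1/√21906 = 0.063676 + 0.006756 = 0.070433
P80 = (1/0.070433)² = 14.1980² = 201.58 µm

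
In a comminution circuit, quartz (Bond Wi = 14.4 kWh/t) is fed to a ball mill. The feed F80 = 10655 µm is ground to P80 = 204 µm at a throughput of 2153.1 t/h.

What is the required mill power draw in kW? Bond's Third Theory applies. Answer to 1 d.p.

W = 10 Wi / √P80 − 10 Wi / √F80
W = 10·14.4·(1/√204 − 1/√10655) = 10·14.4·(0.060326) = 8.6870 kWh/t
Power = W × throughput = 8.6870 kWh/t × 2153.1 t/h = 18703.9 kW

P = 18703.9 kW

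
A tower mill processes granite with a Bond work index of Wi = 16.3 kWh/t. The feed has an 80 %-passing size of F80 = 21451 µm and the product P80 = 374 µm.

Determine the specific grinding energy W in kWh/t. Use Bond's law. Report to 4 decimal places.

Bond:  W = 10 Wi (1/√P − 1/√F)
1/√374 = 0.051709;  1/√21451 = 0.006828
W = 10·16.3·(0.051709 − 0.006828) = 7.3156 kWh/t

W = 7.3156 kWh/t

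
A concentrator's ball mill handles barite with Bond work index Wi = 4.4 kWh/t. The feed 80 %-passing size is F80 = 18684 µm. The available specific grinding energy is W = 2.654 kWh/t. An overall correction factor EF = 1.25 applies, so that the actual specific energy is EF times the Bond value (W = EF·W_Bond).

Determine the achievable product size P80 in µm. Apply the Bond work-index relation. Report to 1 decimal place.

P80 = 323.8 µm

W_Bond = 10·Wi·(1/√P₈₀ − 1/√F₈₀)
W_Bond = W / EF = 2.654 / 1.25 = 2.1232 kWh/t
P80^(−½) = W_Bond/(10 Wi) + F80^(−½)
  = 2.1232/(10·4.4) + 1/√18684 = 0.048255 + 0.007316 = 0.055570
P80 = (1/0.055570)² = 17.9952² = 323.83 µm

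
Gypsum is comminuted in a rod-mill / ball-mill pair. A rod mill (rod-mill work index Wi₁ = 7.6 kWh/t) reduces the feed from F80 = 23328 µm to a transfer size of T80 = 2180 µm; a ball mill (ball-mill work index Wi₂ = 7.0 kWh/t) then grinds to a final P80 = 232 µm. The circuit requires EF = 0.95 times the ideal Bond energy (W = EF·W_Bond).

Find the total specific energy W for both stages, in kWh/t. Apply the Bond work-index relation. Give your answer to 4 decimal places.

Bond:  W = 10 Wi (1/√P − 1/√F)
Stage 1 (23328→2180 µm, Wi₁=7.6): W₁ = 10·7.6·(0.021418 − 0.006547) = 1.1301 kWh/t
Stage 2 (2180→232 µm, Wi₂=7.0): W₂ = 10·7.0·(0.065653 − 0.021418) = 3.0965 kWh/t
W = W₁ + W₂ = 1.1301 + 3.0965 = 4.2266 kWh/t
Corrected W = EF·W_Bond = 0.95·4.2266 = 4.0153 kWh/t

W = 4.0153 kWh/t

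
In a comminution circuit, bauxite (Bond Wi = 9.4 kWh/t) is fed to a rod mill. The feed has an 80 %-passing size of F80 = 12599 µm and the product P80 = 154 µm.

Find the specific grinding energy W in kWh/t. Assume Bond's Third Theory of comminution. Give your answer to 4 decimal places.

W = 6.7373 kWh/t

W_Bond = 10·Wi·(1/√P₈₀ − 1/√F₈₀)
1/√154 = 0.080582;  1/√12599 = 0.008909
W = 10·9.4·(0.080582 − 0.008909) = 6.7373 kWh/t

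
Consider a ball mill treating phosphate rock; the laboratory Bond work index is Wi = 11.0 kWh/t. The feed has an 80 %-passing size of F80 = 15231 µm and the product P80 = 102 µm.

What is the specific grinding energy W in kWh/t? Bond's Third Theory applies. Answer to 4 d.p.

W = 10.0003 kWh/t

W = 10 Wi (P80^-0.5 − F80^-0.5)
1/√102 = 0.099015;  1/√15231 = 0.008103
W = 10·11.0·(0.099015 − 0.008103) = 10.0003 kWh/t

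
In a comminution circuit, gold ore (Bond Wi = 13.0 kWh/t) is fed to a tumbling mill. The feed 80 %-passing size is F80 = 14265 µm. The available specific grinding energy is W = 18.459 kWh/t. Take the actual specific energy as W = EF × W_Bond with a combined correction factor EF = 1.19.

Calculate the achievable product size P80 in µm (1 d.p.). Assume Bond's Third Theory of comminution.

P80 = 61.3 µm

W = 10·Wi·[P80^(−½) − F80^(−½)]
W_Bond = W / EF = 18.459 / 1.19 = 15.5118 kWh/t
P80^(−½) = W_Bond/(10 Wi) + F80^(−½)
  = 15.5118/(10·13.0) + 1/√14265 = 0.119321 + 0.008373 = 0.127694
P80 = (1/0.127694)² = 7.8312² = 61.33 µm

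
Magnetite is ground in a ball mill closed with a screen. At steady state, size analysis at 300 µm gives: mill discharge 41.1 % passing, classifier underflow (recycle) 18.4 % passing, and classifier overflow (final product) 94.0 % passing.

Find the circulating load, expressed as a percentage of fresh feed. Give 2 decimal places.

CL = 233.04 %

Let r = R/F. Size balance at 300 µm:
(1+r)·d = r·u + o ⇒ r = (o−d)/(d−u)
r = (94.0 − 41.1)/(41.1 − 18.4) = 52.9/22.7 = 2.3304
CL = 100·r = 233.04 %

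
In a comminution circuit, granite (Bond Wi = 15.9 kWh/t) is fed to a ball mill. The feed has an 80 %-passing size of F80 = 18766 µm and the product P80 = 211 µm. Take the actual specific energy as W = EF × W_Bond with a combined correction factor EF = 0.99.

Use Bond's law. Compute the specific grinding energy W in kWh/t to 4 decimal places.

Bond: W = 10·Wi·(1/√P80 − 1/√F80)
1/√211 = 0.068843;  1/√18766 = 0.007300
W = 10·15.9·(0.068843 − 0.007300) = 9.7853 kWh/t
W_actual = 0.99 × 9.7853 = 9.6875 kWh/t

W = 9.6875 kWh/t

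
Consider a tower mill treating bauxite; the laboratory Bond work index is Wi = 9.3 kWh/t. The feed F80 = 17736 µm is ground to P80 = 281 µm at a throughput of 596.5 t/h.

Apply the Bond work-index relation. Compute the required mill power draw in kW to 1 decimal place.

Bond: W = 10·Wi·(1/√P80 − 1/√F80)
W = 10·9.3·(1/√281 − 1/√17736) = 10·9.3·(0.052146) = 4.8496 kWh/t
Mill draw = 4.8496 × 596.5 = 2892.8 kW

P = 2892.8 kW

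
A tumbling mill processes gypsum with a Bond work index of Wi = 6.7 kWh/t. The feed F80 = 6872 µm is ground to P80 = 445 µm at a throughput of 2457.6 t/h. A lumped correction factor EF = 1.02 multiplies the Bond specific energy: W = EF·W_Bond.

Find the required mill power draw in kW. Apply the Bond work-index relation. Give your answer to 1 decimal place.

P = 5935.7 kW

W = 10 Wi / √P80 − 10 Wi / √F80
W = 10·6.7·(1/√445 − 1/√6872) = 10·6.7·(0.035341) = 2.3679 kWh/t
With EF = 1.02: W = 2.3679·1.02 = 2.4152 kWh/t
P_mill = W·ṁ = 2.4152·2457.6 = 5935.7 kW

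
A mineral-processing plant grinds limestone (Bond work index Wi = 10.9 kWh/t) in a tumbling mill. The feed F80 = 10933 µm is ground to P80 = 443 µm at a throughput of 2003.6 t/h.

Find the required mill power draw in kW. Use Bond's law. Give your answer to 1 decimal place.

W = 10·Wi·[P80^(−½) − F80^(−½)]
W = 10·10.9·(1/√443 − 1/√10933) = 10·10.9·(0.037948) = 4.1363 kWh/t
Mill draw = 4.1363 × 2003.6 = 8287.5 kW

P = 8287.5 kW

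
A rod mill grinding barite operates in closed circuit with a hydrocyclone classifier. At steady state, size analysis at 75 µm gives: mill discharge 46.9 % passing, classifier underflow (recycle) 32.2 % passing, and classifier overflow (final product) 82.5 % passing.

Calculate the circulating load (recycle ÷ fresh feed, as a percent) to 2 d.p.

CL = 242.18 %

Mass balance on the −75 µm fraction:
Fd + Rd = Ru + Fo ⇒ R/F = (o−d)/(d−u)
r = (82.5 − 46.9)/(46.9 − 32.2) = 35.6/14.7 = 2.4218
CL = 100·r = 242.18 %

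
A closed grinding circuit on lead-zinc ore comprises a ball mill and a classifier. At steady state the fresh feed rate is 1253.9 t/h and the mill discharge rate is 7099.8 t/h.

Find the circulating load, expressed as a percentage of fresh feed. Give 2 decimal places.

CL = 466.22 %

M = F + R at steady state, so:
R = M − F = 7099.8 − 1253.9 = 5845.9 t/h
CL = 100·R/F = 100·5845.9/1253.9 = 466.22 %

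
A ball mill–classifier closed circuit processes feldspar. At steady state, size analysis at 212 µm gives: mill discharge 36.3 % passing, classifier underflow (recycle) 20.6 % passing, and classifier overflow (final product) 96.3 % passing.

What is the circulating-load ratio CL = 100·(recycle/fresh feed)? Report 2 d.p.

CL = 382.17 %

Mass balance on the −212 µm fraction:
Fd + Rd = Ru + Fo ⇒ R/F = (o−d)/(d−u)
r = (96.3 − 36.3)/(36.3 − 20.6) = 60.0/15.7 = 3.8217
CL = 100·r = 382.17 %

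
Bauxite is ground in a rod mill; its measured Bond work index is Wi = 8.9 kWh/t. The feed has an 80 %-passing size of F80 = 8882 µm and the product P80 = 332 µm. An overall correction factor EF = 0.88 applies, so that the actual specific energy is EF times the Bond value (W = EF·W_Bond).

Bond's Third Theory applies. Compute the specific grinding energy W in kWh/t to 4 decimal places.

W = 3.4673 kWh/t

W = 10·Wi·(P80^(-½) − F80^(-½))
1/√332 = 0.054882;  1/√8882 = 0.010611
W = 10·8.9·(0.054882 − 0.010611) = 3.9402 kWh/t
Apply correction: 3.9402 × 0.88 = 3.4673 kWh/t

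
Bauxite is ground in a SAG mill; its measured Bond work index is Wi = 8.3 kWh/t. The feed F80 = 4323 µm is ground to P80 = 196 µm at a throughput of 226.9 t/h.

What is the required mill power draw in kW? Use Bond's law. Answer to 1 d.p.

P = 1058.8 kW

W = 10·Wi·[P80^(−½) − F80^(−½)]
W = 10·8.3·(1/√196 − 1/√4323) = 10·8.3·(0.056219) = 4.6662 kWh/t
P = W·T = 4.6662·226.9 = 1058.8 kW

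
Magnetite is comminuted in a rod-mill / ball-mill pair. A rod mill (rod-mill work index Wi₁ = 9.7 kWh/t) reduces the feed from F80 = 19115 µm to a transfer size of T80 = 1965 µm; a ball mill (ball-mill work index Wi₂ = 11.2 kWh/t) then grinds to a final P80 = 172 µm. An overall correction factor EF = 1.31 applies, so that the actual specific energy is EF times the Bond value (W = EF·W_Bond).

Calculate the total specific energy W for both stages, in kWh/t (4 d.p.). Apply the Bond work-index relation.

W = 9.8249 kWh/t

Bond: W = 10·Wi·(1/√P80 − 1/√F80)
Stage 1 (19115→1965 µm, Wi₁=9.7): W₁ = 10·9.7·(0.022559 − 0.007233) = 1.4866 kWh/t
Stage 2 (1965→172 µm, Wi₂=11.2): W₂ = 10·11.2·(0.076249 − 0.022559) = 6.0133 kWh/t
W = W₁ + W₂ = 1.4866 + 6.0133 = 7.4999 kWh/t
Corrected W = EF·W_Bond = 1.31·7.4999 = 9.8249 kWh/t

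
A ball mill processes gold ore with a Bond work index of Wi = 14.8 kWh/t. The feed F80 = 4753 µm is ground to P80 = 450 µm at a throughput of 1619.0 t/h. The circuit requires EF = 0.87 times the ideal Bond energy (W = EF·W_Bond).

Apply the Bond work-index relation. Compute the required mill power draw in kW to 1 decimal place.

P = 6803.3 kW

Bond: W = 10·Wi·(1/√P80 − 1/√F80)
W = 10·14.8·(1/√450 − 1/√4753) = 10·14.8·(0.032636) = 4.8301 kWh/t
With EF = 0.87: W = 4.8301·0.87 = 4.2021 kWh/t
Mill draw = 4.2021 × 1619.0 = 6803.3 kW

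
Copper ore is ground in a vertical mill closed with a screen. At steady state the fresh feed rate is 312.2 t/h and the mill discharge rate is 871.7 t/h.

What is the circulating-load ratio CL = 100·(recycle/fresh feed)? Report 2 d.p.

CL = 179.21 %

Discharge = new feed + return, hence
R = M − F = 871.7 − 312.2 = 559.5 t/h
CL = 100·R/F = 100·559.5/312.2 = 179.21 %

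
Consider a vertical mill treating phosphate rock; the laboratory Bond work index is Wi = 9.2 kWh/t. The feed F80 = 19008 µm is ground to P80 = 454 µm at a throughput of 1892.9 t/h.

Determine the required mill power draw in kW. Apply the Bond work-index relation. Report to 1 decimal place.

Bond: W = 10·Wi·(1/√P80 − 1/√F80)
W = 10·9.2·(1/√454 − 1/√19008) = 10·9.2·(0.039679) = 3.6505 kWh/t
Power = W × throughput = 3.6505 kWh/t × 1892.9 t/h = 6910.0 kW

P = 6910.0 kW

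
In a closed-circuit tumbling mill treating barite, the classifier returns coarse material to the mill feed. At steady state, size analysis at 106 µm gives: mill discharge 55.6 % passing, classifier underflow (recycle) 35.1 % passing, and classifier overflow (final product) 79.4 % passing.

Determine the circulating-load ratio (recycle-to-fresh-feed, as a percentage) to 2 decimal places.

CL = 116.10 %

Let r = R/F. Size balance at 106 µm:
d + r·d = r·u + o → r(d−u) = o−d
r = (79.4 − 55.6)/(55.6 − 35.1) = 23.8/20.5 = 1.1610
CL = 100·r = 116.10 %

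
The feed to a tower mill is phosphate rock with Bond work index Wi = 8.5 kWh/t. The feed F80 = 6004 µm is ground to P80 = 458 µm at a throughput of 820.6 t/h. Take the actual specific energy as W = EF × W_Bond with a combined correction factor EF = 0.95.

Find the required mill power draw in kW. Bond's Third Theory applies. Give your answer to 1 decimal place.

Bond: W = 10·Wi·(1/√P80 − 1/√F80)
W = 10·8.5·(1/√458 − 1/√6004) = 10·8.5·(0.033821) = 2.8748 kWh/t
W_actual = 0.95 × 2.8748 = 2.7311 kWh/t
Mill draw = 2.7311 × 820.6 = 2241.1 kW

P = 2241.1 kW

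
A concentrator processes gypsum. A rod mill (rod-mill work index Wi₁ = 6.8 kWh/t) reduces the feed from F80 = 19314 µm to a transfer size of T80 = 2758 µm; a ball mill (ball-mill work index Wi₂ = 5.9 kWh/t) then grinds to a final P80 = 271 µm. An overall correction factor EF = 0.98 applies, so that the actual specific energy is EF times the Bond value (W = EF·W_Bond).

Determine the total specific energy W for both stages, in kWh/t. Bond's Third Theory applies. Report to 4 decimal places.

Bond:  W = 10 Wi (1/√P − 1/√F)
Stage 1 (19314→2758 µm, Wi₁=6.8): W₁ = 10·6.8·(0.019042 − 0.007196) = 0.8055 kWh/t
Stage 2 (2758→271 µm, Wi₂=5.9): W₂ = 10·5.9·(0.060746 − 0.019042) = 2.4605 kWh/t
W = W₁ + W₂ = 0.8055 + 2.4605 = 3.2661 kWh/t
W_actual = 0.98 × 3.2661 = 3.2008 kWh/t

W = 3.2008 kWh/t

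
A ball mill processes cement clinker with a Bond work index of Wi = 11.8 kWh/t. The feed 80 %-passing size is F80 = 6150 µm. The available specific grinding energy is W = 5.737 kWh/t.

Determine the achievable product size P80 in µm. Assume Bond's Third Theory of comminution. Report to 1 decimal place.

P80 = 265.5 µm

W = 10·Wi·[P80^(−½) − F80^(−½)]
P80^-0.5 = F80^-0.5 + W/(10 Wi)
  = 5.7370/(10·11.8) + 1/√6150 = 0.048619 + 0.012752 = 0.061370
P80 = (1/0.061370)² = 16.2946² = 265.51 µm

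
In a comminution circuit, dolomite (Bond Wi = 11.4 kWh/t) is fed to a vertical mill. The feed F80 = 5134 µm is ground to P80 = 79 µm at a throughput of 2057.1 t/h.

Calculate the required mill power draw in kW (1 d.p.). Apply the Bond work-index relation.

W = 10 Wi (1/√P80 − 1/√F80)  [Bond]
W = 10·11.4·(1/√79 − 1/√5134) = 10·11.4·(0.098552) = 11.2350 kWh/t
Power = W × throughput = 11.2350 kWh/t × 2057.1 t/h = 23111.5 kW

P = 23111.5 kW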